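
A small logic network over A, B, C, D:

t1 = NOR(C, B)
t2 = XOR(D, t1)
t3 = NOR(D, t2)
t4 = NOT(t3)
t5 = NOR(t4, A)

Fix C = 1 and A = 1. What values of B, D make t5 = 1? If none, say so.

no solution exists

With C = 1 and A = 1 fixed, none of the 4 settings of B, D give t5 = 1.
For example, with B=0, D=1:
t1 = NOR(C, B) = NOR(1, 0) = 0
t2 = XOR(D, t1) = XOR(1, 0) = 1
t3 = NOR(D, t2) = NOR(1, 1) = 0
t4 = NOT(t3) = NOT 0 = 1
t5 = NOR(t4, A) = NOR(1, 1) = 0
giving t5 = 0 ≠ 1.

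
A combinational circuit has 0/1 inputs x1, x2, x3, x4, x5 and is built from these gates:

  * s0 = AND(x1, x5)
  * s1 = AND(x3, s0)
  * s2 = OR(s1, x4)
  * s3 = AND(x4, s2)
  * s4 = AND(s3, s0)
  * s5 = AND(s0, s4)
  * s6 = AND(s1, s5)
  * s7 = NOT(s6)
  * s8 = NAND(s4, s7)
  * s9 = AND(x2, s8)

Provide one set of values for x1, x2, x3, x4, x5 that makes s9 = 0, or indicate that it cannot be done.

x1=0, x2=0, x3=1, x4=1, x5=0

s9 = AND(x2, s8) must be 0, so at least one of x2, s8 is 0.
Check with x1=0, x2=0, x3=1, x4=1, x5=0:
s0 = AND(x1, x5) = AND(0, 0) = 0
s1 = AND(x3, s0) = AND(1, 0) = 0
s2 = OR(s1, x4) = OR(0, 1) = 1
s3 = AND(x4, s2) = AND(1, 1) = 1
s4 = AND(s3, s0) = AND(1, 0) = 0
s5 = AND(s0, s4) = AND(0, 0) = 0
s6 = AND(s1, s5) = AND(0, 0) = 0
s7 = NOT(s6) = NOT 0 = 1
s8 = NAND(s4, s7) = NAND(0, 1) = 1
s9 = AND(x2, s8) = AND(0, 1) = 0
So s9 = 0 as required.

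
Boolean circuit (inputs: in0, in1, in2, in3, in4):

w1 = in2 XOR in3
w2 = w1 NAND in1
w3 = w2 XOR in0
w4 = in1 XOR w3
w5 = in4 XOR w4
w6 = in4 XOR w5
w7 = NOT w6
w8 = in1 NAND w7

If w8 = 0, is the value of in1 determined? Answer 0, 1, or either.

1

w8 = in1 NAND w7 must be 0, so both in1 = 1 and w7 = 1.
Every assignment with w8 = 0 has in1 = 1; there are 8 such assignment(s).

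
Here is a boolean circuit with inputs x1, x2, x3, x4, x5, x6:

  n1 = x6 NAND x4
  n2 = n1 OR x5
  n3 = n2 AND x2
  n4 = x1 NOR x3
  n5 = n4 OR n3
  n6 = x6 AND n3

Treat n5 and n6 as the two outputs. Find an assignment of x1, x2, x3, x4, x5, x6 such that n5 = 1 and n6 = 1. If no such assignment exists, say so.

Check with x1=0, x2=1, x3=0, x4=0, x5=1, x6=1:
n1 = x6 NAND x4 = 1 NAND 0 = 1
n2 = n1 OR x5 = 1 OR 1 = 1
n3 = n2 AND x2 = 1 AND 1 = 1
n4 = x1 NOR x3 = 0 NOR 0 = 1
n5 = n4 OR n3 = 1 OR 1 = 1
n6 = x6 AND n3 = 1 AND 1 = 1
So n5 = 1 and n6 = 1.

x1=0, x2=1, x3=0, x4=0, x5=1, x6=1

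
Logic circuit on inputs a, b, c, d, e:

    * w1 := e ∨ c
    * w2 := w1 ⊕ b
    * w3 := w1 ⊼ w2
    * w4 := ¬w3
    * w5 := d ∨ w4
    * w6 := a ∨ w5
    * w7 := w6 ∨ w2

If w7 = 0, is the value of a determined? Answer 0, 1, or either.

w7 = w6 ∨ w2 must be 0, so both w6 = 0 and w2 = 0.
w6 = a ∨ w5 must be 0, so both a = 0 and w5 = 0.
Every assignment with w7 = 0 has a = 0; there are 4 such assignment(s).
  a=0, b=0, c=0, d=0, e=0
  a=0, b=1, c=0, d=0, e=1
  a=0, b=1, c=1, d=0, e=0
  a=0, b=1, c=1, d=0, e=1

0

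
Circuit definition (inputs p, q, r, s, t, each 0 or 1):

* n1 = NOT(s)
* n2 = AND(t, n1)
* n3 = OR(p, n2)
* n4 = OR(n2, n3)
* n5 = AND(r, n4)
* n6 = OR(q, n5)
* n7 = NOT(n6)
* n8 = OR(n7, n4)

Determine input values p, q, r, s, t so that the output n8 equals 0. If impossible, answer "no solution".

n8 = OR(n7, n4) must be 0, so both n7 = 0 and n4 = 0.
Check with p=0 q=1 r=1 s=1 t=0:
n1 = NOT(s) = NOT 1 = 0
n2 = AND(t, n1) = AND(0, 0) = 0
n3 = OR(p, n2) = OR(0, 0) = 0
n4 = OR(n2, n3) = OR(0, 0) = 0
n5 = AND(r, n4) = AND(1, 0) = 0
n6 = OR(q, n5) = OR(1, 0) = 1
n7 = NOT(n6) = NOT 1 = 0
n8 = OR(n7, n4) = OR(0, 0) = 0
So n8 = 0 as required.

p=0 q=1 r=1 s=1 t=0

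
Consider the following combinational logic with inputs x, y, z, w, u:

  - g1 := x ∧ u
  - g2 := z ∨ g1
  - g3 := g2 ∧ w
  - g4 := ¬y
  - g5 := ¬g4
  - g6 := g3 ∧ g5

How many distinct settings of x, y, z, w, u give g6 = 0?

27

g6 = g3 ∧ g5 must be 0, so at least one of g3, g5 is 0.
Enumerating the 32 input combinations, 27 give g6 = 0 and 5 give g6 = 1.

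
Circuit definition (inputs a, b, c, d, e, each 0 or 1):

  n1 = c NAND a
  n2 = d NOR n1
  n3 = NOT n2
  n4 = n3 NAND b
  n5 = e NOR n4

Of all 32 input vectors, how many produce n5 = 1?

7

n5 = e NOR n4 must be 1, so both e = 0 and n4 = 0.
n4 = n3 NAND b must be 0, so both n3 = 1 and b = 1.
Enumerating the 32 input combinations, 7 give n5 = 1 and 25 give n5 = 0.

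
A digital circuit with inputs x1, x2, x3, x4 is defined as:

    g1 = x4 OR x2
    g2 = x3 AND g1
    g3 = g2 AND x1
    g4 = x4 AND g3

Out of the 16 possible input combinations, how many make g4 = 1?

g4 = x4 AND g3 must be 1, so both x4 = 1 and g3 = 1.
g3 = g2 AND x1 must be 1, so both g2 = 1 and x1 = 1.
g2 = x3 AND g1 must be 1, so both x3 = 1 and g1 = 1.
Enumerating the 16 input combinations, 2 give g4 = 1 and 14 give g4 = 0.

2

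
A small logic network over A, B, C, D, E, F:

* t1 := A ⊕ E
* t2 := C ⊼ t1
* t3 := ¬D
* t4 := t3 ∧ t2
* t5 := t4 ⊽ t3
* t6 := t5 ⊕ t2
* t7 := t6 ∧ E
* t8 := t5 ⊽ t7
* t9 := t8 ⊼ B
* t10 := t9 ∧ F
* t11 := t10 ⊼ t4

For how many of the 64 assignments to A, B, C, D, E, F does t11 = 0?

t11 = t10 ⊼ t4 must be 0, so both t10 = 1 and t4 = 1.
t10 = t9 ∧ F must be 1, so both t9 = 1 and F = 1.
Enumerating the 64 input combinations, 9 give t11 = 0 and 55 give t11 = 1.

9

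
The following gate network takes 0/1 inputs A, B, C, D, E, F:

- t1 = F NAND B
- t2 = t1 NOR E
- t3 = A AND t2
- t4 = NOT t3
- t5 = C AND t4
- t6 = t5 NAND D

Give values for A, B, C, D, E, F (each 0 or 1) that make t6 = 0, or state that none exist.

A=1, B=1, C=1, D=1, E=1, F=1

t6 = t5 NAND D must be 0, so both t5 = 1 and D = 1.
t5 = C AND t4 must be 1, so both C = 1 and t4 = 1.
t4 = NOT t3 must be 1, so t3 = 0.
Check with A=1, B=1, C=1, D=1, E=1, F=1:
t1 = F NAND B = 1 NAND 1 = 0
t2 = t1 NOR E = 0 NOR 1 = 0
t3 = A AND t2 = 1 AND 0 = 0
t4 = NOT t3 = NOT 0 = 1
t5 = C AND t4 = 1 AND 1 = 1
t6 = t5 NAND D = 1 NAND 1 = 0
So t6 = 0 as required.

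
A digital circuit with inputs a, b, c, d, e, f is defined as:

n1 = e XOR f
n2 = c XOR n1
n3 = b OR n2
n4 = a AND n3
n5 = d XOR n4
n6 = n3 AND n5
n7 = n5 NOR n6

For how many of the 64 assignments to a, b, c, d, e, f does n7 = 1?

32

n7 = n5 NOR n6 must be 1, so both n5 = 0 and n6 = 0.
n5 = d XOR n4 must be 0, so d and n4 are equal.
n6 = n3 AND n5 must be 0, so at least one of n3, n5 is 0.
Enumerating the 64 input combinations, 32 give n7 = 1 and 32 give n7 = 0.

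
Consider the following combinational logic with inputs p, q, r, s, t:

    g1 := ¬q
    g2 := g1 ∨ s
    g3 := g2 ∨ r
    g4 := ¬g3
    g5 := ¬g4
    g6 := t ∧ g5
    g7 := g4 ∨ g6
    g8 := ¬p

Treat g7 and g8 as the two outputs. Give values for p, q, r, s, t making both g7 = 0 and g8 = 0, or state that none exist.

Check with p=1, q=0, r=0, s=0, t=0:
g1 = ¬q = ¬0 = 1
g2 = g1 ∨ s = 1 ∨ 0 = 1
g3 = g2 ∨ r = 1 ∨ 0 = 1
g4 = ¬g3 = ¬1 = 0
g5 = ¬g4 = ¬0 = 1
g6 = t ∧ g5 = 0 ∧ 1 = 0
g7 = g4 ∨ g6 = 0 ∨ 0 = 0
g8 = ¬p = ¬1 = 0
So g7 = 0 and g8 = 0.

p=1, q=0, r=0, s=0, t=0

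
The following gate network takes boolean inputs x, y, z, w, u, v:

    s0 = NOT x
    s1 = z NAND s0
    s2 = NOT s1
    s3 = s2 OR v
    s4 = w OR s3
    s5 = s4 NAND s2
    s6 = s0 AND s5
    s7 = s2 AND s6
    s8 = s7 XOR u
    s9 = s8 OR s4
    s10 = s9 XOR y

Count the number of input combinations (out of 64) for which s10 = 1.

32

s10 = s9 XOR y must be 1, so s9 and y differ.
Enumerating the 64 input combinations, 32 give s10 = 1 and 32 give s10 = 0.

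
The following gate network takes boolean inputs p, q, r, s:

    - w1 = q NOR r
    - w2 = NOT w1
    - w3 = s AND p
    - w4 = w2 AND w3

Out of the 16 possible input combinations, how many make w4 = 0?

w4 = w2 AND w3 must be 0, so at least one of w2, w3 is 0.
Enumerating the 16 input combinations, 13 give w4 = 0 and 3 give w4 = 1.

13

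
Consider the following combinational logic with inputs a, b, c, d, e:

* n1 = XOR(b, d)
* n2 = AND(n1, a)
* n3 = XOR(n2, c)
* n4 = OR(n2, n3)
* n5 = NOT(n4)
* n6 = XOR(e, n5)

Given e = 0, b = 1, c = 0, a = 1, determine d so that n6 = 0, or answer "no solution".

d=0

n6 = XOR(e, n5) must be 0, so e and n5 are equal.
Check with e = 0, b = 1, c = 0, a = 1 and d=0:
n1 = XOR(b, d) = XOR(1, 0) = 1
n2 = AND(n1, a) = AND(1, 1) = 1
n3 = XOR(n2, c) = XOR(1, 0) = 1
n4 = OR(n2, n3) = OR(1, 1) = 1
n5 = NOT(n4) = NOT 1 = 0
n6 = XOR(e, n5) = XOR(0, 0) = 0
So n6 = 0.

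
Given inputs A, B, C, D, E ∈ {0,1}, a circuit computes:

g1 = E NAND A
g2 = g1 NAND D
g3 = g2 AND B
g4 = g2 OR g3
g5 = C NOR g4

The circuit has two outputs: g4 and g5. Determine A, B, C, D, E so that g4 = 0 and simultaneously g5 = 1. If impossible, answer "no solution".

Check with A=0, B=1, C=0, D=1, E=0:
g1 = E NAND A = 0 NAND 0 = 1
g2 = g1 NAND D = 1 NAND 1 = 0
g3 = g2 AND B = 0 AND 1 = 0
g4 = g2 OR g3 = 0 OR 0 = 0
g5 = C NOR g4 = 0 NOR 0 = 1
So g4 = 0 and g5 = 1.

A=0, B=1, C=0, D=1, E=0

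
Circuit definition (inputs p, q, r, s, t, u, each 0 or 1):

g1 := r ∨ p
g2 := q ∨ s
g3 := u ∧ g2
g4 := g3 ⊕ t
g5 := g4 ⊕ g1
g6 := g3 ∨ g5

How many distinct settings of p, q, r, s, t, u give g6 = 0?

20

g6 = g3 ∨ g5 must be 0, so both g3 = 0 and g5 = 0.
g3 = u ∧ g2 must be 0, so at least one of u, g2 is 0.
g5 = g4 ⊕ g1 must be 0, so g4 and g1 are equal.
Enumerating the 64 input combinations, 20 give g6 = 0 and 44 give g6 = 1.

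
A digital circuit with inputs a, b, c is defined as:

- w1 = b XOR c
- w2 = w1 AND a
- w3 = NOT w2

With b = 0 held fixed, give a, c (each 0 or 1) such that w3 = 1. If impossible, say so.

Check with b = 0 and a=0, c=0:
w1 = b XOR c = 0 XOR 0 = 0
w2 = w1 AND a = 0 AND 0 = 0
w3 = NOT w2 = NOT 0 = 1
So w3 = 1.

a=0, c=0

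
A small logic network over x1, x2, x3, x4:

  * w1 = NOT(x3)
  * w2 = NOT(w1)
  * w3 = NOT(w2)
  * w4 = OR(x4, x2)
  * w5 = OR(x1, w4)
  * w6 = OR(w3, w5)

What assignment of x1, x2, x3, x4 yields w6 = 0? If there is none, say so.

x1=0, x2=0, x3=1, x4=0

w6 = OR(w3, w5) must be 0, so both w3 = 0 and w5 = 0.
w3 = NOT(w2) must be 0, so w2 = 1.
w5 = OR(x1, w4) must be 0, so both x1 = 0 and w4 = 0.
Check with x1=0, x2=0, x3=1, x4=0:
w1 = NOT(x3) = NOT 1 = 0
w2 = NOT(w1) = NOT 0 = 1
w3 = NOT(w2) = NOT 1 = 0
w4 = OR(x4, x2) = OR(0, 0) = 0
w5 = OR(x1, w4) = OR(0, 0) = 0
w6 = OR(w3, w5) = OR(0, 0) = 0
So w6 = 0 as required.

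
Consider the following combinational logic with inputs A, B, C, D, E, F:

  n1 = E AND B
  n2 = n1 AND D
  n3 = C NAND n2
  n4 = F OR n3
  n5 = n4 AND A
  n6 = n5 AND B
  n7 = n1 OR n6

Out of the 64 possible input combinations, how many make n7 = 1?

n7 = n1 OR n6 must be 1, so at least one of n1, n6 is 1.
Enumerating the 64 input combinations, 24 give n7 = 1 and 40 give n7 = 0.

24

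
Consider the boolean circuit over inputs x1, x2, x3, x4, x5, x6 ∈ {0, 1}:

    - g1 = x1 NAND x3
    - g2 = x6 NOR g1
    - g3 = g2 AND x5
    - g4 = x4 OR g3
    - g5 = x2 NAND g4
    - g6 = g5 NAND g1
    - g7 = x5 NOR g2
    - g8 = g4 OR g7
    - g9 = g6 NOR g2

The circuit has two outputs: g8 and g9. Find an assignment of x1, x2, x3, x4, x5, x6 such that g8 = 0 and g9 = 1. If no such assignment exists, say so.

x1=0, x2=0, x3=1, x4=0, x5=1, x6=0

Check with x1=0, x2=0, x3=1, x4=0, x5=1, x6=0:
g1 = x1 NAND x3 = 0 NAND 1 = 1
g2 = x6 NOR g1 = 0 NOR 1 = 0
g3 = g2 AND x5 = 0 AND 1 = 0
g4 = x4 OR g3 = 0 OR 0 = 0
g5 = x2 NAND g4 = 0 NAND 0 = 1
g6 = g5 NAND g1 = 1 NAND 1 = 0
g7 = x5 NOR g2 = 1 NOR 0 = 0
g8 = g4 OR g7 = 0 OR 0 = 0
g9 = g6 NOR g2 = 0 NOR 0 = 1
So g8 = 0 and g9 = 1.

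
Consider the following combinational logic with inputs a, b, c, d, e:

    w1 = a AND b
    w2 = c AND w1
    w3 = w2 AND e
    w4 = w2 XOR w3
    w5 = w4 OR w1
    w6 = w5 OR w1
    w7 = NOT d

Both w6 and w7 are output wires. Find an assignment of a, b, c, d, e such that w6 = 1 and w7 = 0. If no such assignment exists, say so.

a=1 b=1 c=1 d=1 e=1

Check with a=1 b=1 c=1 d=1 e=1:
w1 = a AND b = 1 AND 1 = 1
w2 = c AND w1 = 1 AND 1 = 1
w3 = w2 AND e = 1 AND 1 = 1
w4 = w2 XOR w3 = 1 XOR 1 = 0
w5 = w4 OR w1 = 0 OR 1 = 1
w6 = w5 OR w1 = 1 OR 1 = 1
w7 = NOT d = NOT 1 = 0
So w6 = 1 and w7 = 0.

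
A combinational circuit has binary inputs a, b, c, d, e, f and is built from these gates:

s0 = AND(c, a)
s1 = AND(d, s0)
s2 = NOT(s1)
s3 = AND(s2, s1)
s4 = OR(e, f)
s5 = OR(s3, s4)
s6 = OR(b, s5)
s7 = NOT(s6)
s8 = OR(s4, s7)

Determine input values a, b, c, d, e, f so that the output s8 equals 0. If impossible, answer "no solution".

a=0, b=1, c=1, d=0, e=0, f=0

s8 = OR(s4, s7) must be 0, so both s4 = 0 and s7 = 0.
s4 = OR(e, f) must be 0, so both e = 0 and f = 0.
s7 = NOT(s6) must be 0, so s6 = 1.
Check with a=0, b=1, c=1, d=0, e=0, f=0:
s0 = AND(c, a) = AND(1, 0) = 0
s1 = AND(d, s0) = AND(0, 0) = 0
s2 = NOT(s1) = NOT 0 = 1
s3 = AND(s2, s1) = AND(1, 0) = 0
s4 = OR(e, f) = OR(0, 0) = 0
s5 = OR(s3, s4) = OR(0, 0) = 0
s6 = OR(b, s5) = OR(1, 0) = 1
s7 = NOT(s6) = NOT 1 = 0
s8 = OR(s4, s7) = OR(0, 0) = 0
So s8 = 0 as required.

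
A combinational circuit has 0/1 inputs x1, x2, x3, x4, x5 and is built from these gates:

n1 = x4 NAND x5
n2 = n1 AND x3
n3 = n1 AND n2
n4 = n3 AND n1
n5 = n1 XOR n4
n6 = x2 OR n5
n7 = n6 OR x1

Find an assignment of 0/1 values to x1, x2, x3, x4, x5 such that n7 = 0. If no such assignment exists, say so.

n7 = n6 OR x1 must be 0, so both n6 = 0 and x1 = 0.
n6 = x2 OR n5 must be 0, so both x2 = 0 and n5 = 0.
Check with x1=0, x2=0, x3=1, x4=1, x5=1:
n1 = x4 NAND x5 = 1 NAND 1 = 0
n2 = n1 AND x3 = 0 AND 1 = 0
n3 = n1 AND n2 = 0 AND 0 = 0
n4 = n3 AND n1 = 0 AND 0 = 0
n5 = n1 XOR n4 = 0 XOR 0 = 0
n6 = x2 OR n5 = 0 OR 0 = 0
n7 = n6 OR x1 = 0 OR 0 = 0
So n7 = 0 as required.

x1=0, x2=0, x3=1, x4=1, x5=1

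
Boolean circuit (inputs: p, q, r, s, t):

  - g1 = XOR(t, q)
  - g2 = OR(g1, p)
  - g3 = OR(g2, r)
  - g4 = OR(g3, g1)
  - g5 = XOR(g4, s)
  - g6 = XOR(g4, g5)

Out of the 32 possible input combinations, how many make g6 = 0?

16

g6 = XOR(g4, g5) must be 0, so g4 and g5 are equal.
Enumerating the 32 input combinations, 16 give g6 = 0 and 16 give g6 = 1.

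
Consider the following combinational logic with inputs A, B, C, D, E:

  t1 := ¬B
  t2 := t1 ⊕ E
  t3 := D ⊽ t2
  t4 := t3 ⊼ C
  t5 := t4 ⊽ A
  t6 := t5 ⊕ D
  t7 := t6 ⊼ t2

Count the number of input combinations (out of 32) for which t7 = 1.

t7 = t6 ⊼ t2 must be 1, so at least one of t6, t2 is 0.
Enumerating the 32 input combinations, 24 give t7 = 1 and 8 give t7 = 0.

24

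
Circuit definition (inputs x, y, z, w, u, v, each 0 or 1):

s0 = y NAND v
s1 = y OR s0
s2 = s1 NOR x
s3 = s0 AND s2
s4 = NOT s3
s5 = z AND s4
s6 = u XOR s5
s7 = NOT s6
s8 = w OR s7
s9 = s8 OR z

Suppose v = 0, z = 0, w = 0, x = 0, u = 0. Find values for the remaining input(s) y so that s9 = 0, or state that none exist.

no solution exists

With v = 0, z = 0, w = 0, x = 0, u = 0 fixed, none of the 2 settings of y give s9 = 0.
For example, with y=1:
s0 = y NAND v = 1 NAND 0 = 1
s1 = y OR s0 = 1 OR 1 = 1
s2 = s1 NOR x = 1 NOR 0 = 0
s3 = s0 AND s2 = 1 AND 0 = 0
s4 = NOT s3 = NOT 0 = 1
s5 = z AND s4 = 0 AND 1 = 0
s6 = u XOR s5 = 0 XOR 0 = 0
s7 = NOT s6 = NOT 0 = 1
s8 = w OR s7 = 0 OR 1 = 1
s9 = s8 OR z = 1 OR 0 = 1
giving s9 = 1 ≠ 0.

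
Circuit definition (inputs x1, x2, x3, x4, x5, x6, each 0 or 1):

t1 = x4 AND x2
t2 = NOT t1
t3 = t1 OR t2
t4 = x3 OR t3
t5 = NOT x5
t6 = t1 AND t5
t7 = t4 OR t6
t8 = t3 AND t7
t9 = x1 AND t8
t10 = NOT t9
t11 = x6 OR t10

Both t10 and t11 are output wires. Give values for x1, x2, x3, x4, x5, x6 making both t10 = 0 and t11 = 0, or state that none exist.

Check with x1=1, x2=1, x3=0, x4=0, x5=1, x6=0:
t1 = x4 AND x2 = 0 AND 1 = 0
t2 = NOT t1 = NOT 0 = 1
t3 = t1 OR t2 = 0 OR 1 = 1
t4 = x3 OR t3 = 0 OR 1 = 1
t5 = NOT x5 = NOT 1 = 0
t6 = t1 AND t5 = 0 AND 0 = 0
t7 = t4 OR t6 = 1 OR 0 = 1
t8 = t3 AND t7 = 1 AND 1 = 1
t9 = x1 AND t8 = 1 AND 1 = 1
t10 = NOT t9 = NOT 1 = 0
t11 = x6 OR t10 = 0 OR 0 = 0
So t10 = 0 and t11 = 0.

x1=1, x2=1, x3=0, x4=0, x5=1, x6=0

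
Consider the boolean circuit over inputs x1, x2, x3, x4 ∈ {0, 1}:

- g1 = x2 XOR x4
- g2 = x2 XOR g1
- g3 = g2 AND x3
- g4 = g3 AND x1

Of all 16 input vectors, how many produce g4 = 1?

2

g4 = g3 AND x1 must be 1, so both g3 = 1 and x1 = 1.
g3 = g2 AND x3 must be 1, so both g2 = 1 and x3 = 1.
g2 = x2 XOR g1 must be 1, so x2 and g1 differ.
Satisfying assignments:
  x1=1, x2=0, x3=1, x4=1
  x1=1, x2=1, x3=1, x4=1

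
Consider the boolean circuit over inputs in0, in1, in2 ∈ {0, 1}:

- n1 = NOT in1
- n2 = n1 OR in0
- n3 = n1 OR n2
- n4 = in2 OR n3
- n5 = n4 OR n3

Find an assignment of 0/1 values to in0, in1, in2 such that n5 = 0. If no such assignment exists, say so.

in0=0, in1=1, in2=0

n5 = n4 OR n3 must be 0, so both n4 = 0 and n3 = 0.
Check with in0=0, in1=1, in2=0:
n1 = NOT in1 = NOT 1 = 0
n2 = n1 OR in0 = 0 OR 0 = 0
n3 = n1 OR n2 = 0 OR 0 = 0
n4 = in2 OR n3 = 0 OR 0 = 0
n5 = n4 OR n3 = 0 OR 0 = 0
So n5 = 0 as required.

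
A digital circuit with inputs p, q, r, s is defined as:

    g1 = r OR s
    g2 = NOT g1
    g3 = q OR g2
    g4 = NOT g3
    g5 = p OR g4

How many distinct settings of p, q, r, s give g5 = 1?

g5 = p OR g4 must be 1, so at least one of p, g4 is 1.
Enumerating the 16 input combinations, 11 give g5 = 1 and 5 give g5 = 0.

11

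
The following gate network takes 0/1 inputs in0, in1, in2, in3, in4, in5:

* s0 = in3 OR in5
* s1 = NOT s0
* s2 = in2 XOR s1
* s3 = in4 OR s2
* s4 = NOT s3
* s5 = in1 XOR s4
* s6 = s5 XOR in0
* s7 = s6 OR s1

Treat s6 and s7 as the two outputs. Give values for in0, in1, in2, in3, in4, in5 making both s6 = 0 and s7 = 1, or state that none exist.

Check with in0=0, in1=1, in2=1, in3=0, in4=0, in5=0:
s0 = in3 OR in5 = 0 OR 0 = 0
s1 = NOT s0 = NOT 0 = 1
s2 = in2 XOR s1 = 1 XOR 1 = 0
s3 = in4 OR s2 = 0 OR 0 = 0
s4 = NOT s3 = NOT 0 = 1
s5 = in1 XOR s4 = 1 XOR 1 = 0
s6 = s5 XOR in0 = 0 XOR 0 = 0
s7 = s6 OR s1 = 0 OR 1 = 1
So s6 = 0 and s7 = 1.

in0=0, in1=1, in2=1, in3=0, in4=0, in5=0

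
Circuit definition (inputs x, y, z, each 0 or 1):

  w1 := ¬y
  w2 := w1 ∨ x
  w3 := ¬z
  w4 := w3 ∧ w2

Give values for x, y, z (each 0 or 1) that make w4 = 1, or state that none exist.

w4 = w3 ∧ w2 must be 1, so both w3 = 1 and w2 = 1.
Check with x=1, y=0, z=0:
w1 = ¬y = ¬0 = 1
w2 = w1 ∨ x = 1 ∨ 1 = 1
w3 = ¬z = ¬0 = 1
w4 = w3 ∧ w2 = 1 ∧ 1 = 1
So w4 = 1 as required.

x=1, y=0, z=0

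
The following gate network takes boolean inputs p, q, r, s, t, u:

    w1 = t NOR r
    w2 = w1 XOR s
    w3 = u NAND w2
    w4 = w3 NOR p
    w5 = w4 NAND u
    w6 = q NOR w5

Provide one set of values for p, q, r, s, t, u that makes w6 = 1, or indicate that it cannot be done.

Check with p=0, q=0, r=1, s=1, t=1, u=1:
w1 = t NOR r = 1 NOR 1 = 0
w2 = w1 XOR s = 0 XOR 1 = 1
w3 = u NAND w2 = 1 NAND 1 = 0
w4 = w3 NOR p = 0 NOR 0 = 1
w5 = w4 NAND u = 1 NAND 1 = 0
w6 = q NOR w5 = 0 NOR 0 = 1
So w6 = 1 as required.

p=0, q=0, r=1, s=1, t=1, u=1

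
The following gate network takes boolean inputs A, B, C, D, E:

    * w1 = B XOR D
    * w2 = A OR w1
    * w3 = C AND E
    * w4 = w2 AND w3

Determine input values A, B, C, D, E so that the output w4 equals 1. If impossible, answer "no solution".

Check with A=1, B=1, C=1, D=1, E=1:
w1 = B XOR D = 1 XOR 1 = 0
w2 = A OR w1 = 1 OR 0 = 1
w3 = C AND E = 1 AND 1 = 1
w4 = w2 AND w3 = 1 AND 1 = 1
So w4 = 1 as required.

A=1, B=1, C=1, D=1, E=1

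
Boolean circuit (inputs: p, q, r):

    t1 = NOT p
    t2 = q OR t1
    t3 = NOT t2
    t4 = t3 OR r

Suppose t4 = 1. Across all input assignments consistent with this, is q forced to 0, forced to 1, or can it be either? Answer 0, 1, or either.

Both values of q occur among assignments with t4 = 1:
  q=0: p=0, q=0, r=1
  q=1: p=0, q=1, r=1

either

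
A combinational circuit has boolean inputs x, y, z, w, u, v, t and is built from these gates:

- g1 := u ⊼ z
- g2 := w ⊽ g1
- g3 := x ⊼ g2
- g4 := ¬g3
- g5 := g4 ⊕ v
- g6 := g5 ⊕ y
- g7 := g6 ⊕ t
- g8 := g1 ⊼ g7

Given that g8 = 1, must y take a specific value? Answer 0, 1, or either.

either

Both values of y occur among assignments with g8 = 1:
  y=0: x=0, y=0, z=0, w=0, u=0, v=0, t=0
  y=1: x=0, y=1, z=0, w=0, u=0, v=0, t=1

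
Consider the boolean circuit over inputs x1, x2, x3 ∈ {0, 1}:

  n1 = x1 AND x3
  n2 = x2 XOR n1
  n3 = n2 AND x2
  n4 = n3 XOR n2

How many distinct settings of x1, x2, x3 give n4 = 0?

n4 = n3 XOR n2 must be 0, so n3 and n2 are equal.
Enumerating the 8 input combinations, 7 give n4 = 0 and 1 give n4 = 1.

7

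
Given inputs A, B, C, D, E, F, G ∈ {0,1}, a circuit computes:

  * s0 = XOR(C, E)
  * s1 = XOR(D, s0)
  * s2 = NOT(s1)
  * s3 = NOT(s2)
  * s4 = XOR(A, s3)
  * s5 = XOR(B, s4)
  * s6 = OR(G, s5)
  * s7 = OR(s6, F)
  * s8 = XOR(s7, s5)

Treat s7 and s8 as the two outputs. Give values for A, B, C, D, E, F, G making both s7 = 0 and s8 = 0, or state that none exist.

A=0, B=1, C=1, D=0, E=0, F=0, G=0

Check with A=0, B=1, C=1, D=0, E=0, F=0, G=0:
s0 = XOR(C, E) = XOR(1, 0) = 1
s1 = XOR(D, s0) = XOR(0, 1) = 1
s2 = NOT(s1) = NOT 1 = 0
s3 = NOT(s2) = NOT 0 = 1
s4 = XOR(A, s3) = XOR(0, 1) = 1
s5 = XOR(B, s4) = XOR(1, 1) = 0
s6 = OR(G, s5) = OR(0, 0) = 0
s7 = OR(s6, F) = OR(0, 0) = 0
s8 = XOR(s7, s5) = XOR(0, 0) = 0
So s7 = 0 and s8 = 0.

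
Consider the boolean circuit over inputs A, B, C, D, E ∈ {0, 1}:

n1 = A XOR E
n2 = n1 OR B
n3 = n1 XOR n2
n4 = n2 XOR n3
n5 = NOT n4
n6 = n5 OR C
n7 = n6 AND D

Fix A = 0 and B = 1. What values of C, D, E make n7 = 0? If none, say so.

C=0 D=1 E=1

n7 = n6 AND D must be 0, so at least one of n6, D is 0.
Check with A = 0 and B = 1 and C=0, D=1, E=1:
n1 = A XOR E = 0 XOR 1 = 1
n2 = n1 OR B = 1 OR 1 = 1
n3 = n1 XOR n2 = 1 XOR 1 = 0
n4 = n2 XOR n3 = 1 XOR 0 = 1
n5 = NOT n4 = NOT 1 = 0
n6 = n5 OR C = 0 OR 0 = 0
n7 = n6 AND D = 0 AND 1 = 0
So n7 = 0.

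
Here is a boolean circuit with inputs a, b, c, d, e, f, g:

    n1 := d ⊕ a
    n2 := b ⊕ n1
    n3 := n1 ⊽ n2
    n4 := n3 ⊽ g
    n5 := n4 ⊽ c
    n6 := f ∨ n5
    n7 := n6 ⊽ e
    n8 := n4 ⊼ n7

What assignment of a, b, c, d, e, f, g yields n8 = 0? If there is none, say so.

n8 = n4 ⊼ n7 must be 0, so both n4 = 1 and n7 = 1.
Check with a=1, b=1, c=0, d=1, e=0, f=0, g=0:
n1 = d ⊕ a = 1 ⊕ 1 = 0
n2 = b ⊕ n1 = 1 ⊕ 0 = 1
n3 = n1 ⊽ n2 = 0 ⊽ 1 = 0
n4 = n3 ⊽ g = 0 ⊽ 0 = 1
n5 = n4 ⊽ c = 1 ⊽ 0 = 0
n6 = f ∨ n5 = 0 ∨ 0 = 0
n7 = n6 ⊽ e = 0 ⊽ 0 = 1
n8 = n4 ⊼ n7 = 1 ⊼ 1 = 0
So n8 = 0 as required.

a=1, b=1, c=0, d=1, e=0, f=0, g=0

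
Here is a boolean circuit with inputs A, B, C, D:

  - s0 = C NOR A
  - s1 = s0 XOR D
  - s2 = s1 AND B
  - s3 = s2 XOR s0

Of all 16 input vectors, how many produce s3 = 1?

6

s3 = s2 XOR s0 must be 1, so s2 and s0 differ.
Satisfying assignments:
  A=0, B=0, C=0, D=0
  A=0, B=0, C=0, D=1
  A=0, B=1, C=0, D=1
  A=0, B=1, C=1, D=1
  A=1, B=1, C=0, D=1
  A=1, B=1, C=1, D=1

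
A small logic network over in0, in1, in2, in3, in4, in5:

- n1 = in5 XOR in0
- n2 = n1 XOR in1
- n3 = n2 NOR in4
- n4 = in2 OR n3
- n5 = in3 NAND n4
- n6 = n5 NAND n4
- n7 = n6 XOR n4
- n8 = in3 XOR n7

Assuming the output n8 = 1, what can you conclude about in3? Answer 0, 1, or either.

Both values of in3 occur among assignments with n8 = 1:
  in3=0: in0=0, in1=0, in2=0, in3=0, in4=0, in5=0
  in3=1: in0=0, in1=0, in2=0, in3=1, in4=0, in5=0

either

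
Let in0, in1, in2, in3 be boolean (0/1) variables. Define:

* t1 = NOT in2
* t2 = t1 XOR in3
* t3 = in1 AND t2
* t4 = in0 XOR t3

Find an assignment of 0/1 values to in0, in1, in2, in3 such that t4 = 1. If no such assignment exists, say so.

Check with in0=1, in1=0, in2=1, in3=0:
t1 = NOT in2 = NOT 1 = 0
t2 = t1 XOR in3 = 0 XOR 0 = 0
t3 = in1 AND t2 = 0 AND 0 = 0
t4 = in0 XOR t3 = 1 XOR 0 = 1
So t4 = 1 as required.

in0=1, in1=0, in2=1, in3=0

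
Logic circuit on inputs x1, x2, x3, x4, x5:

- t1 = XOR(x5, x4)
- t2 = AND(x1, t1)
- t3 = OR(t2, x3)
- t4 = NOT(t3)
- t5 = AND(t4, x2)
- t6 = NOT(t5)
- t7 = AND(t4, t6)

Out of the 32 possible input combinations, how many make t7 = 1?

t7 = AND(t4, t6) must be 1, so both t4 = 1 and t6 = 1.
t4 = NOT(t3) must be 1, so t3 = 0.
t6 = NOT(t5) must be 1, so t5 = 0.
Satisfying assignments:
  x1=0, x2=0, x3=0, x4=0, x5=0
  x1=0, x2=0, x3=0, x4=0, x5=1
  x1=0, x2=0, x3=0, x4=1, x5=0
  x1=0, x2=0, x3=0, x4=1, x5=1
  x1=1, x2=0, x3=0, x4=0, x5=0
  x1=1, x2=0, x3=0, x4=1, x5=1

6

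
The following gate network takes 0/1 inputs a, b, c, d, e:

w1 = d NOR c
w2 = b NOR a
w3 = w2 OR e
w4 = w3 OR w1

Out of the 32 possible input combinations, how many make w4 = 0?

9

w4 = w3 OR w1 must be 0, so both w3 = 0 and w1 = 0.
w3 = w2 OR e must be 0, so both w2 = 0 and e = 0.
w1 = d NOR c must be 0, so at least one of d, c is 1.
Enumerating the 32 input combinations, 9 give w4 = 0 and 23 give w4 = 1.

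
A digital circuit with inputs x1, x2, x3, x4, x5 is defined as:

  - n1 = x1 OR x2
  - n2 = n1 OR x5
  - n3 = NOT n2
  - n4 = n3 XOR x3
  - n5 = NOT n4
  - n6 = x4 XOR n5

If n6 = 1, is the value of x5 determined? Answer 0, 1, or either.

either

Both values of x5 occur among assignments with n6 = 1:
  x5=0: x1=0, x2=0, x3=0, x4=1, x5=0
  x5=1: x1=0, x2=0, x3=0, x4=0, x5=1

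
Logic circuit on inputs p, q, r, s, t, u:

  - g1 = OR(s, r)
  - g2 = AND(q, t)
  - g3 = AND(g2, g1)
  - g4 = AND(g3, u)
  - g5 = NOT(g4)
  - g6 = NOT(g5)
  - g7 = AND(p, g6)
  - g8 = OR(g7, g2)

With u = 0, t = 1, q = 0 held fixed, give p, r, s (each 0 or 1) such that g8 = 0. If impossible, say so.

Check with u = 0, t = 1, q = 0 and p=0, r=0, s=0:
g1 = OR(s, r) = OR(0, 0) = 0
g2 = AND(q, t) = AND(0, 1) = 0
g3 = AND(g2, g1) = AND(0, 0) = 0
g4 = AND(g3, u) = AND(0, 0) = 0
g5 = NOT(g4) = NOT 0 = 1
g6 = NOT(g5) = NOT 1 = 0
g7 = AND(p, g6) = AND(0, 0) = 0
g8 = OR(g7, g2) = OR(0, 0) = 0
So g8 = 0.

p=0, r=0, s=0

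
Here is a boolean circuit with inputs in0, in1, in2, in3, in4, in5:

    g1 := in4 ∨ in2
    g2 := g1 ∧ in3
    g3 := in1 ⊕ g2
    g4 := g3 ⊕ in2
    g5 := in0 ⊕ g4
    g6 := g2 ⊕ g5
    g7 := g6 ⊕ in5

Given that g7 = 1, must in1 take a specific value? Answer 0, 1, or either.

either

Both values of in1 occur among assignments with g7 = 1:
  in1=0: in0=0, in1=0, in2=0, in3=0, in4=0, in5=1
  in1=1: in0=0, in1=1, in2=0, in3=0, in4=0, in5=0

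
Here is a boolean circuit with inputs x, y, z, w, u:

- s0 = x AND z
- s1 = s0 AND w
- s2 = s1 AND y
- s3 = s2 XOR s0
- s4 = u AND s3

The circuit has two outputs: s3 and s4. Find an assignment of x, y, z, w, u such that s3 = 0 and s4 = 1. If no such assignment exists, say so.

Across all 32 input combinations, none give both s3 = 0 and s4 = 1.

no solution exists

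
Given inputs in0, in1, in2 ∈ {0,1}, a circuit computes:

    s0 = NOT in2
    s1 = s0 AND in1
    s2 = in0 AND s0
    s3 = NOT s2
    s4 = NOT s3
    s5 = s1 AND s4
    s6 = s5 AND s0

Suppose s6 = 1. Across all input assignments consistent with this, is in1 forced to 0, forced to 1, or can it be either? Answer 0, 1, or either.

1

s6 = s5 AND s0 must be 1, so both s5 = 1 and s0 = 1.
s5 = s1 AND s4 must be 1, so both s1 = 1 and s4 = 1.
Every assignment with s6 = 1 has in1 = 1; there are 1 such assignment(s).
  in0=1, in1=1, in2=0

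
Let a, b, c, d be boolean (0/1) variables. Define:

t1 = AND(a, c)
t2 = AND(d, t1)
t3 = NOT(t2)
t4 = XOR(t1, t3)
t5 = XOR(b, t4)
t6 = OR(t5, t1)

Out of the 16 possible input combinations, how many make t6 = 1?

t6 = OR(t5, t1) must be 1, so at least one of t5, t1 is 1.
Enumerating the 16 input combinations, 10 give t6 = 1 and 6 give t6 = 0.

10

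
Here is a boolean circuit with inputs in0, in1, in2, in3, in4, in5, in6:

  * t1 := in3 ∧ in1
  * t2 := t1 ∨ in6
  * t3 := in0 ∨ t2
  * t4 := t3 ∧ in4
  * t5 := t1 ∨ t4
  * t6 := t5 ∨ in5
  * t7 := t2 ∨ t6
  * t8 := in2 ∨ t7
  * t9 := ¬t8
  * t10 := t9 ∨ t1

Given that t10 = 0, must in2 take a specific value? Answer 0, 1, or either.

either

Both values of in2 occur among assignments with t10 = 0:
  in2=0: in0=0, in1=0, in2=0, in3=0, in4=0, in5=0, in6=1
  in2=1: in0=0, in1=0, in2=1, in3=0, in4=0, in5=0, in6=0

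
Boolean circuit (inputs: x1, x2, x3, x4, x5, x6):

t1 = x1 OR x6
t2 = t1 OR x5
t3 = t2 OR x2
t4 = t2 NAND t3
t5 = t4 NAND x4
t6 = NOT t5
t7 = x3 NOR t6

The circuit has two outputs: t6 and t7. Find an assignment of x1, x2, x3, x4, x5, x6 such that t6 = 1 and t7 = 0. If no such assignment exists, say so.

Check with x1=0, x2=1, x3=0, x4=1, x5=0, x6=0:
t1 = x1 OR x6 = 0 OR 0 = 0
t2 = t1 OR x5 = 0 OR 0 = 0
t3 = t2 OR x2 = 0 OR 1 = 1
t4 = t2 NAND t3 = 0 NAND 1 = 1
t5 = t4 NAND x4 = 1 NAND 1 = 0
t6 = NOT t5 = NOT 0 = 1
t7 = x3 NOR t6 = 0 NOR 1 = 0
So t6 = 1 and t7 = 0.

x1=0, x2=1, x3=0, x4=1, x5=0, x6=0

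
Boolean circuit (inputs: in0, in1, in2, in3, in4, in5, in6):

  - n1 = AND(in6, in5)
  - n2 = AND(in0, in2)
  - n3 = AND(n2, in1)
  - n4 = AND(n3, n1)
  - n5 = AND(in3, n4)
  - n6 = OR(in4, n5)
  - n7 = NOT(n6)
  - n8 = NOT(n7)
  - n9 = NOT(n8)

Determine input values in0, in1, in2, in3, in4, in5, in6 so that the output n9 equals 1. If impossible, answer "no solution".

in0=1, in1=0, in2=0, in3=1, in4=0, in5=1, in6=1

n9 = NOT(n8) must be 1, so n8 = 0.
Check with in0=1, in1=0, in2=0, in3=1, in4=0, in5=1, in6=1:
n1 = AND(in6, in5) = AND(1, 1) = 1
n2 = AND(in0, in2) = AND(1, 0) = 0
n3 = AND(n2, in1) = AND(0, 0) = 0
n4 = AND(n3, n1) = AND(0, 1) = 0
n5 = AND(in3, n4) = AND(1, 0) = 0
n6 = OR(in4, n5) = OR(0, 0) = 0
n7 = NOT(n6) = NOT 0 = 1
n8 = NOT(n7) = NOT 1 = 0
n9 = NOT(n8) = NOT 0 = 1
So n9 = 1 as required.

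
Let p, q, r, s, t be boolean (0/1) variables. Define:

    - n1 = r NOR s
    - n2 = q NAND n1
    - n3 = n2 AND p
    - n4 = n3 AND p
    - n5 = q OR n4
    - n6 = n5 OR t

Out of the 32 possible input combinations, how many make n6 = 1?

n6 = n5 OR t must be 1, so at least one of n5, t is 1.
Enumerating the 32 input combinations, 28 give n6 = 1 and 4 give n6 = 0.

28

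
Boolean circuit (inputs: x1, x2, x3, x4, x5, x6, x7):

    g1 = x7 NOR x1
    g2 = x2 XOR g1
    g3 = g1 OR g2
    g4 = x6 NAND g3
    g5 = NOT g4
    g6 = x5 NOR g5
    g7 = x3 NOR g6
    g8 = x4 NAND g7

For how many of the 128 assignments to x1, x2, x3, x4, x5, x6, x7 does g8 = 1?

107

g8 = x4 NAND g7 must be 1, so at least one of x4, g7 is 0.
Enumerating the 128 input combinations, 107 give g8 = 1 and 21 give g8 = 0.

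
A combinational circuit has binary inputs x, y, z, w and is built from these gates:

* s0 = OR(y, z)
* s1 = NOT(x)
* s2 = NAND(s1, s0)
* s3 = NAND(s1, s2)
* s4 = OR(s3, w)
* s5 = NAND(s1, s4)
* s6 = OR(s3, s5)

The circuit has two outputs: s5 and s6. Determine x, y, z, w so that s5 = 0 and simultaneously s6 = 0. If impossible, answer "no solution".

Check with x=0 y=0 z=0 w=1:
s0 = OR(y, z) = OR(0, 0) = 0
s1 = NOT(x) = NOT 0 = 1
s2 = NAND(s1, s0) = NAND(1, 0) = 1
s3 = NAND(s1, s2) = NAND(1, 1) = 0
s4 = OR(s3, w) = OR(0, 1) = 1
s5 = NAND(s1, s4) = NAND(1, 1) = 0
s6 = OR(s3, s5) = OR(0, 0) = 0
So s5 = 0 and s6 = 0.

x=0 y=0 z=0 w=1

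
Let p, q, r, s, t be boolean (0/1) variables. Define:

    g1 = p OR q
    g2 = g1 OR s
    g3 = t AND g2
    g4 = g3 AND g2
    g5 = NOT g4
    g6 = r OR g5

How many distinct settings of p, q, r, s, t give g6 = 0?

g6 = r OR g5 must be 0, so both r = 0 and g5 = 0.
g5 = NOT g4 must be 0, so g4 = 1.
Enumerating the 32 input combinations, 7 give g6 = 0 and 25 give g6 = 1.

7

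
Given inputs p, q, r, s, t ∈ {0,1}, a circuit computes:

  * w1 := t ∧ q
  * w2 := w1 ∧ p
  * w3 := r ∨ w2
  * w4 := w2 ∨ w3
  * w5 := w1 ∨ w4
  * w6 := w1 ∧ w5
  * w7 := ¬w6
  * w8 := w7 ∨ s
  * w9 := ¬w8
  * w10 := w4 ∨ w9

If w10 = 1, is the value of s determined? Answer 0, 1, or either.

Both values of s occur among assignments with w10 = 1:
  s=0: p=0, q=0, r=1, s=0, t=0
  s=1: p=0, q=0, r=1, s=1, t=0

either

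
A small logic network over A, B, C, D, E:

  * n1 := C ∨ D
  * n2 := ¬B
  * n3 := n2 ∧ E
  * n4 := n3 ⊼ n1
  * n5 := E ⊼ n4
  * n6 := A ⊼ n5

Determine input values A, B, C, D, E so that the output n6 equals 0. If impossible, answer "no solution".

A=1, B=0, C=1, D=0, E=1

n6 = A ⊼ n5 must be 0, so both A = 1 and n5 = 1.
Check with A=1, B=0, C=1, D=0, E=1:
n1 = C ∨ D = 1 ∨ 0 = 1
n2 = ¬B = ¬0 = 1
n3 = n2 ∧ E = 1 ∧ 1 = 1
n4 = n3 ⊼ n1 = 1 ⊼ 1 = 0
n5 = E ⊼ n4 = 1 ⊼ 0 = 1
n6 = A ⊼ n5 = 1 ⊼ 1 = 0
So n6 = 0 as required.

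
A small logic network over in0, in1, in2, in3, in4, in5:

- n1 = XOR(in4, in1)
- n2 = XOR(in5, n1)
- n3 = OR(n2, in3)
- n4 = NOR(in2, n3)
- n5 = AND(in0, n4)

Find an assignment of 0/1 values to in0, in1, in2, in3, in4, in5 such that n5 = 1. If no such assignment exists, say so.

Check with in0=1, in1=1, in2=0, in3=0, in4=1, in5=0:
n1 = XOR(in4, in1) = XOR(1, 1) = 0
n2 = XOR(in5, n1) = XOR(0, 0) = 0
n3 = OR(n2, in3) = OR(0, 0) = 0
n4 = NOR(in2, n3) = NOR(0, 0) = 1
n5 = AND(in0, n4) = AND(1, 1) = 1
So n5 = 1 as required.

in0=1, in1=1, in2=0, in3=0, in4=1, in5=0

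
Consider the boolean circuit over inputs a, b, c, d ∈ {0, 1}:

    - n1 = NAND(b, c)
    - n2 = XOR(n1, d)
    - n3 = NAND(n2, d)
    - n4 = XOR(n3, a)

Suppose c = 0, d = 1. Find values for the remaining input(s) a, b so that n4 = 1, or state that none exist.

n4 = XOR(n3, a) must be 1, so n3 and a differ.
Check with c = 0, d = 1 and a=0, b=1:
n1 = NAND(b, c) = NAND(1, 0) = 1
n2 = XOR(n1, d) = XOR(1, 1) = 0
n3 = NAND(n2, d) = NAND(0, 1) = 1
n4 = XOR(n3, a) = XOR(1, 0) = 1
So n4 = 1.

a=0, b=1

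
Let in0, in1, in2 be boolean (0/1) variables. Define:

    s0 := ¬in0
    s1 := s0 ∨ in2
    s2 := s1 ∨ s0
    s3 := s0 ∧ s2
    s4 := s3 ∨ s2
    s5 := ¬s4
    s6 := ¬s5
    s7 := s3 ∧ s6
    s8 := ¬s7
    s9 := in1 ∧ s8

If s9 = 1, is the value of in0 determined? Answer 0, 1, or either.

1

s9 = in1 ∧ s8 must be 1, so both in1 = 1 and s8 = 1.
s8 = ¬s7 must be 1, so s7 = 0.
s7 = s3 ∧ s6 must be 0, so at least one of s3, s6 is 0.
Every assignment with s9 = 1 has in0 = 1; there are 2 such assignment(s).
  in0=1, in1=1, in2=0
  in0=1, in1=1, in2=1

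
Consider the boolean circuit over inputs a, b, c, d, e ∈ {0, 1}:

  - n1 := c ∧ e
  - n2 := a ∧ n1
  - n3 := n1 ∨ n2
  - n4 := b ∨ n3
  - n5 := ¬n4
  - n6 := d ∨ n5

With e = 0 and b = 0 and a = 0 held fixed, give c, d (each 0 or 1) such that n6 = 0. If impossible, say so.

no solution exists

With e = 0 and b = 0 and a = 0 fixed, none of the 4 settings of c, d give n6 = 0.
For example, with c=1, d=0:
n1 = c ∧ e = 1 ∧ 0 = 0
n2 = a ∧ n1 = 0 ∧ 0 = 0
n3 = n1 ∨ n2 = 0 ∨ 0 = 0
n4 = b ∨ n3 = 0 ∨ 0 = 0
n5 = ¬n4 = ¬0 = 1
n6 = d ∨ n5 = 0 ∨ 1 = 1
giving n6 = 1 ≠ 0.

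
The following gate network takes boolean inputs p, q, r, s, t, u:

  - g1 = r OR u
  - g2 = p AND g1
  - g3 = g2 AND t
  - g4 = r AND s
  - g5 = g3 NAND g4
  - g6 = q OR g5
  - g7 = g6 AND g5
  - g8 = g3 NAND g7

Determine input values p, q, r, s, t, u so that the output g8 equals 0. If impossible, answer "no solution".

p=1, q=0, r=0, s=0, t=1, u=1

Check with p=1, q=0, r=0, s=0, t=1, u=1:
g1 = r OR u = 0 OR 1 = 1
g2 = p AND g1 = 1 AND 1 = 1
g3 = g2 AND t = 1 AND 1 = 1
g4 = r AND s = 0 AND 0 = 0
g5 = g3 NAND g4 = 1 NAND 0 = 1
g6 = q OR g5 = 0 OR 1 = 1
g7 = g6 AND g5 = 1 AND 1 = 1
g8 = g3 NAND g7 = 1 NAND 1 = 0
So g8 = 0 as required.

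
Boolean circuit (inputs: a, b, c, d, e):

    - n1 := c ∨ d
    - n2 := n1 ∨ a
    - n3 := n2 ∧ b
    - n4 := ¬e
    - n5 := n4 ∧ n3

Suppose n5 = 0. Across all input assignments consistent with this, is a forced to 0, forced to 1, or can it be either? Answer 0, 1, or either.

either

Both values of a occur among assignments with n5 = 0:
  a=0: a=0, b=0, c=0, d=0, e=0
  a=1: a=1, b=0, c=0, d=0, e=0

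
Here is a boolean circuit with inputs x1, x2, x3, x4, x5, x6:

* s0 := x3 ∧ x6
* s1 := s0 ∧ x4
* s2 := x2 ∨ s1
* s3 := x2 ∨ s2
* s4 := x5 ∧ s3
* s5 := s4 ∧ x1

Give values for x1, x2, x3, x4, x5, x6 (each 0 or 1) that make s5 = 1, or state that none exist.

x1=1, x2=0, x3=1, x4=1, x5=1, x6=1

s5 = s4 ∧ x1 must be 1, so both s4 = 1 and x1 = 1.
s4 = x5 ∧ s3 must be 1, so both x5 = 1 and s3 = 1.
Check with x1=1, x2=0, x3=1, x4=1, x5=1, x6=1:
s0 = x3 ∧ x6 = 1 ∧ 1 = 1
s1 = s0 ∧ x4 = 1 ∧ 1 = 1
s2 = x2 ∨ s1 = 0 ∨ 1 = 1
s3 = x2 ∨ s2 = 0 ∨ 1 = 1
s4 = x5 ∧ s3 = 1 ∧ 1 = 1
s5 = s4 ∧ x1 = 1 ∧ 1 = 1
So s5 = 1 as required.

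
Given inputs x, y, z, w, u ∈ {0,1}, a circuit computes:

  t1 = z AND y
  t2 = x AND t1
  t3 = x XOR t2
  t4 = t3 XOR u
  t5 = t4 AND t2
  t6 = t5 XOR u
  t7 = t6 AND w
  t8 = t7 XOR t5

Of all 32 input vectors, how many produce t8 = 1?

t8 = t7 XOR t5 must be 1, so t7 and t5 differ.
Enumerating the 32 input combinations, 9 give t8 = 1 and 23 give t8 = 0.

9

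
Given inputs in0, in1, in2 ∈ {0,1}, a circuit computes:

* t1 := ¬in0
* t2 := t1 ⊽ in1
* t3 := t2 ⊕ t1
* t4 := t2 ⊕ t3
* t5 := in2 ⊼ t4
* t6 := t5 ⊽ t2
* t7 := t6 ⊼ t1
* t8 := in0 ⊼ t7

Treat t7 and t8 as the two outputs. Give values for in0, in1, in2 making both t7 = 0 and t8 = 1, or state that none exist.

in0=0 in1=1 in2=1

Check with in0=0 in1=1 in2=1:
t1 = ¬in0 = ¬0 = 1
t2 = t1 ⊽ in1 = 1 ⊽ 1 = 0
t3 = t2 ⊕ t1 = 0 ⊕ 1 = 1
t4 = t2 ⊕ t3 = 0 ⊕ 1 = 1
t5 = in2 ⊼ t4 = 1 ⊼ 1 = 0
t6 = t5 ⊽ t2 = 0 ⊽ 0 = 1
t7 = t6 ⊼ t1 = 1 ⊼ 1 = 0
t8 = in0 ⊼ t7 = 0 ⊼ 0 = 1
So t7 = 0 and t8 = 1.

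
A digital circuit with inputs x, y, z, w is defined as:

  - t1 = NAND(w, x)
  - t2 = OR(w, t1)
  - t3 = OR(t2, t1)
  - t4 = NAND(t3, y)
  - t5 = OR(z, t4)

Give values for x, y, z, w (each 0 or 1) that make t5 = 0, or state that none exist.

x=1, y=1, z=0, w=1

t5 = OR(z, t4) must be 0, so both z = 0 and t4 = 0.
t4 = NAND(t3, y) must be 0, so both t3 = 1 and y = 1.
t3 = OR(t2, t1) must be 1, so at least one of t2, t1 is 1.
Check with x=1, y=1, z=0, w=1:
t1 = NAND(w, x) = NAND(1, 1) = 0
t2 = OR(w, t1) = OR(1, 0) = 1
t3 = OR(t2, t1) = OR(1, 0) = 1
t4 = NAND(t3, y) = NAND(1, 1) = 0
t5 = OR(z, t4) = OR(0, 0) = 0
So t5 = 0 as required.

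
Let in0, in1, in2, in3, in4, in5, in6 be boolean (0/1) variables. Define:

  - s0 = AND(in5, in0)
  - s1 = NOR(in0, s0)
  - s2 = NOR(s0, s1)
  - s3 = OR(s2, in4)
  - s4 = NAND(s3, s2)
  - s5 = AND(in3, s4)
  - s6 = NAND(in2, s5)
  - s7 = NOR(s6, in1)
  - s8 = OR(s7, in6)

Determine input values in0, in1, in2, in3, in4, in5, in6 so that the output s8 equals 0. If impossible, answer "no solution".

in0=0 in1=0 in2=0 in3=0 in4=1 in5=1 in6=0

Check with in0=0 in1=0 in2=0 in3=0 in4=1 in5=1 in6=0:
s0 = AND(in5, in0) = AND(1, 0) = 0
s1 = NOR(in0, s0) = NOR(0, 0) = 1
s2 = NOR(s0, s1) = NOR(0, 1) = 0
s3 = OR(s2, in4) = OR(0, 1) = 1
s4 = NAND(s3, s2) = NAND(1, 0) = 1
s5 = AND(in3, s4) = AND(0, 1) = 0
s6 = NAND(in2, s5) = NAND(0, 0) = 1
s7 = NOR(s6, in1) = NOR(1, 0) = 0
s8 = OR(s7, in6) = OR(0, 0) = 0
So s8 = 0 as required.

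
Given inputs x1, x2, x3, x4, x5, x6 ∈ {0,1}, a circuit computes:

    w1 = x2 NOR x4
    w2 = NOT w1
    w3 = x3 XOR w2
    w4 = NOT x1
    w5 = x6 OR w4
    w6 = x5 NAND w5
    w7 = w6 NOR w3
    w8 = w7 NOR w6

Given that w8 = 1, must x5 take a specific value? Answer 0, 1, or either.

1

w8 = w7 NOR w6 must be 1, so both w7 = 0 and w6 = 0.
Every assignment with w8 = 1 has x5 = 1; there are 12 such assignment(s).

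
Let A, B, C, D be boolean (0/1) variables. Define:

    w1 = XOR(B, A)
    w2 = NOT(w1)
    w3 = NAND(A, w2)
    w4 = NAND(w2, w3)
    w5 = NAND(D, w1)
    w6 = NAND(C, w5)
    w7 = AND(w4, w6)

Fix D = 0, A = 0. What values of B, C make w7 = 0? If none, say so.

B=0, C=1

Check with D = 0, A = 0 and B=0, C=1:
w1 = XOR(B, A) = XOR(0, 0) = 0
w2 = NOT(w1) = NOT 0 = 1
w3 = NAND(A, w2) = NAND(0, 1) = 1
w4 = NAND(w2, w3) = NAND(1, 1) = 0
w5 = NAND(D, w1) = NAND(0, 0) = 1
w6 = NAND(C, w5) = NAND(1, 1) = 0
w7 = AND(w4, w6) = AND(0, 0) = 0
So w7 = 0.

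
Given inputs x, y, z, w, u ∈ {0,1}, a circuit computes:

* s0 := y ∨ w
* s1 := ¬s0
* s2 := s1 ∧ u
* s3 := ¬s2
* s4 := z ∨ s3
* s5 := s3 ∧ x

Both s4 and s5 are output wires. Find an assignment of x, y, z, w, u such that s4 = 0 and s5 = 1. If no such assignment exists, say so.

Across all 32 input combinations, none give both s4 = 0 and s5 = 1.

no solution exists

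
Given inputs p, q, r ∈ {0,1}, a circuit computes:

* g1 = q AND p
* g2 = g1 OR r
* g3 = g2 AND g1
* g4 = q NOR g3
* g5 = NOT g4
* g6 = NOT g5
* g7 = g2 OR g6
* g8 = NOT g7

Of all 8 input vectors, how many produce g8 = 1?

1

g8 = NOT g7 must be 1, so g7 = 0.
g7 = g2 OR g6 must be 0, so both g2 = 0 and g6 = 0.
Satisfying assignments:
  p=0, q=1, r=0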